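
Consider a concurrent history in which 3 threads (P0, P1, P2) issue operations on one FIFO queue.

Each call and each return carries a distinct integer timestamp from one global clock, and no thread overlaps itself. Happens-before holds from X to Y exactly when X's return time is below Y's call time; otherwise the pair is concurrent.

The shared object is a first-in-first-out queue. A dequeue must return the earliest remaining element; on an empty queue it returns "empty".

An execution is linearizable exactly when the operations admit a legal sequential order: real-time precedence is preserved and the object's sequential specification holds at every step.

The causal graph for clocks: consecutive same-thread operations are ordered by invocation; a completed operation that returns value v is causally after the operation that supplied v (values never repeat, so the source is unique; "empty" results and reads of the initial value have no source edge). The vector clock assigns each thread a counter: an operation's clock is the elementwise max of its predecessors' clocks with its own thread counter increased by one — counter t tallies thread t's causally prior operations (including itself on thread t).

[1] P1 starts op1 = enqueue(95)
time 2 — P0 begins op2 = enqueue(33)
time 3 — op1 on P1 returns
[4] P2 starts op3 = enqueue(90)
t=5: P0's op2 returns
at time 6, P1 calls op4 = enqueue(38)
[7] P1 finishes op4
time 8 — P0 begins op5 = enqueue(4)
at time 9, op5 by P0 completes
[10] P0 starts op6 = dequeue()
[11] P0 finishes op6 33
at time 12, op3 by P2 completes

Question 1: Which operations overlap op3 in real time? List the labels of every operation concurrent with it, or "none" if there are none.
Answer: op2, op4, op5, op6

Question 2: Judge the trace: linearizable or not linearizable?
linearizable

witness order: op2, op1, op3, op4, op5, op6
step 1: op2 enqueue(33) — queue <33>
step 2: op1 enqueue(95) — queue <33,95>
step 3: op3 enqueue(90) — queue <33,95,90>
step 4: op4 enqueue(38) — queue <33,95,90,38>
step 5: op5 enqueue(4) — queue <33,95,90,38,4>
step 6: op6 dequeue() → 33 — queue <95,90,38,4>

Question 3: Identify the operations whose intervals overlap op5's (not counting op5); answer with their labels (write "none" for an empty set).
Answer: op3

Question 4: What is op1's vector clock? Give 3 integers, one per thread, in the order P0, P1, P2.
Answer: (0, 1, 0)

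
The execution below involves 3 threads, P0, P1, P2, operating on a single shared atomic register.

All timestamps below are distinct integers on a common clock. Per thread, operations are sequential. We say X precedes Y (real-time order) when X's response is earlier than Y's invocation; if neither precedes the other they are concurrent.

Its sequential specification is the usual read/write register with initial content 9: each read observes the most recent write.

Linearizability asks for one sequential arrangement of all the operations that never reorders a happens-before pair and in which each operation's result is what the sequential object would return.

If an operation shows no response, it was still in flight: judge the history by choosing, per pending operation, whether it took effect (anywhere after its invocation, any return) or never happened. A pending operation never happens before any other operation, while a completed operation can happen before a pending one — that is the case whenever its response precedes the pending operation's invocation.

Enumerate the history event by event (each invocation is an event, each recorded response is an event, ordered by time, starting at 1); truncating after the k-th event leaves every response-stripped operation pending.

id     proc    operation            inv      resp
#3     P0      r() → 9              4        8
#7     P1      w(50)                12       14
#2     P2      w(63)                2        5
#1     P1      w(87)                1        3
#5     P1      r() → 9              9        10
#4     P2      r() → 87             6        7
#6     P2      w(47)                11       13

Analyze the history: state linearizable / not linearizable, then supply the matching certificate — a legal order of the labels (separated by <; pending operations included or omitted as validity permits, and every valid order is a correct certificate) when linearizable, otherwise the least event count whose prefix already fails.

not linearizable — minimal violating prefix: 8 events

the violation lands at event 8, #3's response at time 8: events 1..7 linearize, events 1..8 do not
no legal order exists: 5 real-time-consistent candidates over 4 completed atomic register operations, all rejected
sample order #1, #2, #3, #4 stalls at step 3 — #3 r() → 9 has no legal effect
sample order #1, #2, #4, #3 stalls at step 3 — #4 r() → 87 has no legal effect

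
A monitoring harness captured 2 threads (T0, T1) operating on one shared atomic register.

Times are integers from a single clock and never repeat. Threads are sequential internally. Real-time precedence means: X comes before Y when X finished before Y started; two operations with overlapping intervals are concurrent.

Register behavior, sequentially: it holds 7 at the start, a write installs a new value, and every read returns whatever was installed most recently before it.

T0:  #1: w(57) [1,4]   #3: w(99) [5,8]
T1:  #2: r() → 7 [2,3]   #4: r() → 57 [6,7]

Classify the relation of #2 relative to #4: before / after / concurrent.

before

#2 spans [2,3], #4 spans [6,7]
resp(#2)=3 < inv(#4)=6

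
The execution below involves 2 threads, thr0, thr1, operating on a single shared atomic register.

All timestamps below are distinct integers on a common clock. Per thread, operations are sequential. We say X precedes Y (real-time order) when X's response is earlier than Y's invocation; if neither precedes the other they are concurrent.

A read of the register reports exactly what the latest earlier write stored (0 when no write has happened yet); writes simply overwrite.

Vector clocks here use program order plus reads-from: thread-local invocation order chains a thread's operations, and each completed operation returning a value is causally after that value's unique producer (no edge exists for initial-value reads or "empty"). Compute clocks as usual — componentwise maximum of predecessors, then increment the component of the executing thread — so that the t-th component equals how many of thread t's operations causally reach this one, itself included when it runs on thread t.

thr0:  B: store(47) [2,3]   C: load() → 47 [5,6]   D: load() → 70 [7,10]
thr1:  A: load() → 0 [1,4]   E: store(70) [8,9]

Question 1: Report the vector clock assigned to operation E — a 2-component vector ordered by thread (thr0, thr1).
(0, 2)

A, invoked 1, has no incoming edges; only thr1's bump applies → (0, 1)
B, invoked 2, has no incoming edges; only thr0's bump applies → (1, 0)
merge at E (invoked 8): VC(A)=(0, 1), own-thread bump on thr1 → (0, 2)
merge at C (invoked 5): VC(B)=(1, 0), own-thread bump on thr0 → (2, 0)
merge at D (invoked 7): VC(C)=(2, 0), VC(E)=(0, 2), own-thread bump on thr0 → (3, 2)
target: VC(E) = (0, 2)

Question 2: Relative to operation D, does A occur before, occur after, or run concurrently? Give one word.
before

A spans [1,4], D spans [7,10]
resp(A)=4 < inv(D)=7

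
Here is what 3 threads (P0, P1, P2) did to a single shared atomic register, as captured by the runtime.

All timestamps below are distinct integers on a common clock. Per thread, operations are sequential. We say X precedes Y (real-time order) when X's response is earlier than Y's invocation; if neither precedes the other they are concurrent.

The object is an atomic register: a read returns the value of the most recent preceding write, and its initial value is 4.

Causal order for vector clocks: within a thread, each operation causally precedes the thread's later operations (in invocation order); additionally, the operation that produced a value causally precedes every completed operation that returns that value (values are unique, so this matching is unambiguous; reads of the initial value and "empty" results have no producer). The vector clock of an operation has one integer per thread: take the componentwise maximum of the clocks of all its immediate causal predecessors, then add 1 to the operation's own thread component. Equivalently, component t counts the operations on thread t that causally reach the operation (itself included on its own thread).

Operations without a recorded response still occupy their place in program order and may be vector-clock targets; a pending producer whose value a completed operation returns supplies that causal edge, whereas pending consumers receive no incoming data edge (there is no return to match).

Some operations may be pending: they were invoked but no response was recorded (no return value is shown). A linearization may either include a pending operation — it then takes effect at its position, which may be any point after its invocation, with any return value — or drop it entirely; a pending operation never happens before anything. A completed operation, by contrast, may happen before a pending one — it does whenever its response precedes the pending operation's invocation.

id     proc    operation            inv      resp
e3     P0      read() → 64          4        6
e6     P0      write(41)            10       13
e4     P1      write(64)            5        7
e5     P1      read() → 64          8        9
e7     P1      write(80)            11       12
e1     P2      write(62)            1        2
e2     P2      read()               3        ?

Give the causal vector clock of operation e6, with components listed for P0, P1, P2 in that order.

(2, 1, 0)

e1, invoked 1, has no incoming edges; only P2's bump applies → (0, 0, 1)
e4, invoked 5, has no incoming edges; only P1's bump applies → (0, 1, 0)
VC(e2, invoked at 3): max of VC(e1)=(0, 0, 1), then +1 on thread P2 → (0, 0, 2)
VC(e5, invoked at 8): max of VC(e4)=(0, 1, 0), then +1 on thread P1 → (0, 2, 0)
VC(e3, invoked at 4): max of VC(e4)=(0, 1, 0), then +1 on thread P0 → (1, 1, 0)
VC(e7, invoked at 11): max of VC(e5)=(0, 2, 0), then +1 on thread P1 → (0, 3, 0)
VC(e6, invoked at 10): max of VC(e3)=(1, 1, 0), then +1 on thread P0 → (2, 1, 0)
target: VC(e6) = (2, 1, 0)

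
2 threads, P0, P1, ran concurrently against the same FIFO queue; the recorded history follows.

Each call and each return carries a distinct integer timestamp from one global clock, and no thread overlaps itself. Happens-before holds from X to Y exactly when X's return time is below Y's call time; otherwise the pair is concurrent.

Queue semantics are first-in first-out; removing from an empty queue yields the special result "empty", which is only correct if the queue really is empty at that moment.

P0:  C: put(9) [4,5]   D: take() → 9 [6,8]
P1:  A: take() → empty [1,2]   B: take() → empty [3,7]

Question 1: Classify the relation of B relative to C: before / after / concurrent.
Answer: concurrent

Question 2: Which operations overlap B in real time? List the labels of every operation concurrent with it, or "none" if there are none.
Answer: C, D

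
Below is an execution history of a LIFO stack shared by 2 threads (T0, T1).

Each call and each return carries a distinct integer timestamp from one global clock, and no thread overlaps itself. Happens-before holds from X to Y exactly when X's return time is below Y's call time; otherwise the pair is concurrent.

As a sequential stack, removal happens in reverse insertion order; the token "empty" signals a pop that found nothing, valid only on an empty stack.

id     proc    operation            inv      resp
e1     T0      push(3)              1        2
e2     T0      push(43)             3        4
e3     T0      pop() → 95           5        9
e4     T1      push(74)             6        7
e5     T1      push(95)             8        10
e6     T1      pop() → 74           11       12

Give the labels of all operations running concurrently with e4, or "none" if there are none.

e3

overlap test against e4 [6,7]: concurrent iff the interval meets 6..7
e1 [1,2]: before
e2 [3,4]: before
e3 [5,9]: concurrent
e5 [8,10]: after
e6 [11,12]: after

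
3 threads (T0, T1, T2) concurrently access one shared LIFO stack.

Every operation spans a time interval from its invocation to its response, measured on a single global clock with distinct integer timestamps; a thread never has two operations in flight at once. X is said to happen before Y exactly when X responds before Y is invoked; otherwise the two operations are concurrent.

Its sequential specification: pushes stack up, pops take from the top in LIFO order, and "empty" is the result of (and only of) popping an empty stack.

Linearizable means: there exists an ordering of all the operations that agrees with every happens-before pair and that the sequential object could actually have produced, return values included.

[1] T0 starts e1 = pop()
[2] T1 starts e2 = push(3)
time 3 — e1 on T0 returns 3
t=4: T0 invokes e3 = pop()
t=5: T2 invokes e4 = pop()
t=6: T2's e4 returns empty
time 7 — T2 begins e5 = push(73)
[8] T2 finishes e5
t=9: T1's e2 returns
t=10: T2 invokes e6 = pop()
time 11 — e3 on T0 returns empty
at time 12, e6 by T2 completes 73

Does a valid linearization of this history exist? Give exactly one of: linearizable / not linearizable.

linearizable

witness order: e2, e1, e3, e4, e5, e6
1. e2 push(3), leaving stack <3>
2. e1 pop() → 3, leaving stack <>
3. e3 pop() → empty, leaving stack <>
4. e4 pop() → empty, leaving stack <>
5. e5 push(73), leaving stack <73>
6. e6 pop() → 73, leaving stack <>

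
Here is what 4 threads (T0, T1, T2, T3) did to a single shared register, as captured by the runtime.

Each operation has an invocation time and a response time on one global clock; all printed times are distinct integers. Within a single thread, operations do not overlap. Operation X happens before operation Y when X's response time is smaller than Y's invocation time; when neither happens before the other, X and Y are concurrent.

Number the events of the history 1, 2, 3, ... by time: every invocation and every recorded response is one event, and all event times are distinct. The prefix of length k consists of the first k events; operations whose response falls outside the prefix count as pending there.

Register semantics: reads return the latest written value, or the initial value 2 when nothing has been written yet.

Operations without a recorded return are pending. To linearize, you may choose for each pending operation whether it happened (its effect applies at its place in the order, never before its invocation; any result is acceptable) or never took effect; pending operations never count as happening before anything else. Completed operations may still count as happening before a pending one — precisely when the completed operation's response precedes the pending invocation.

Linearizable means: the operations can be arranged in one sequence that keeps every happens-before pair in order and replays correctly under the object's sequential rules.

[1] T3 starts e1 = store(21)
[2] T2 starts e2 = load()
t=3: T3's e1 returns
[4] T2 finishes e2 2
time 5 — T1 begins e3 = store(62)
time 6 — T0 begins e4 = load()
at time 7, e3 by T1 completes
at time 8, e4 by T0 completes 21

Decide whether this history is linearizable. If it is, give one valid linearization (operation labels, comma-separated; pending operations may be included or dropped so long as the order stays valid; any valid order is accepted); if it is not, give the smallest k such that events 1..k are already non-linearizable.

linearizable — witness: e2, e1, e4, e3

step 1: e2 load() → 2 — value 2
step 2: e1 store(21) — value 21
step 3: e4 load() → 21 — value 21
step 4: e3 store(62) — value 62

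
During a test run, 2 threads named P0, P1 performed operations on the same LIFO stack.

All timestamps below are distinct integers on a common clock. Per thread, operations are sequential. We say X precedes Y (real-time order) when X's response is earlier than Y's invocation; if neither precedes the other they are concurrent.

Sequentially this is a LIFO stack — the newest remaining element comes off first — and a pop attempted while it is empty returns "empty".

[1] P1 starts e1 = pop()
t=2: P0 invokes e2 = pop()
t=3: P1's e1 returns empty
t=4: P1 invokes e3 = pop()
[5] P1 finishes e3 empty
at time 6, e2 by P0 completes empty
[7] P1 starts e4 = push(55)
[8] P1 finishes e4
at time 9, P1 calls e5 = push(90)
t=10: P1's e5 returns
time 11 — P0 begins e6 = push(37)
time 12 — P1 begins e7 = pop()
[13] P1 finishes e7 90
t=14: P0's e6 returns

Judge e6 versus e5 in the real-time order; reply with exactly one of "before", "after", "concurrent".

e6 spans [11,14], e5 spans [9,10]
resp(e5)=10 < inv(e6)=11

after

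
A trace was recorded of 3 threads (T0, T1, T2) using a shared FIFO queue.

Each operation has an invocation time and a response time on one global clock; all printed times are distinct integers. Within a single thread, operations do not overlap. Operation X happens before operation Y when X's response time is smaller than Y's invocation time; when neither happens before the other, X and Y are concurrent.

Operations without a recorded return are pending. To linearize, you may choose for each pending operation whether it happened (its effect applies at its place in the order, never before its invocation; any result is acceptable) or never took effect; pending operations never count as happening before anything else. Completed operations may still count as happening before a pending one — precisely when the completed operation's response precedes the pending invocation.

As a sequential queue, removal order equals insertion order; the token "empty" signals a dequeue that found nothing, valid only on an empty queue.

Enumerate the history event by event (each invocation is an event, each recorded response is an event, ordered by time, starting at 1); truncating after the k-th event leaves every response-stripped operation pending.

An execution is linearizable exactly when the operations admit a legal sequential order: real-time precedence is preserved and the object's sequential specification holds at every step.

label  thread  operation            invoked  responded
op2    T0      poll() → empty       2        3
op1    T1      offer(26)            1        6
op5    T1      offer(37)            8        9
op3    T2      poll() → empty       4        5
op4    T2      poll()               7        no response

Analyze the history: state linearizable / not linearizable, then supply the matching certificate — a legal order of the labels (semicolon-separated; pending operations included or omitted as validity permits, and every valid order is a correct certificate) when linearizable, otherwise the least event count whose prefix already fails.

step 1: op2 poll() → empty — queue <>
step 2: op3 poll() → empty — queue <>
step 3: op1 offer(26) — queue <26>
step 4: op4 poll() (pending, included) — queue <>
step 5: op5 offer(37) — queue <37>

linearizable — witness: op2; op3; op1; op4; op5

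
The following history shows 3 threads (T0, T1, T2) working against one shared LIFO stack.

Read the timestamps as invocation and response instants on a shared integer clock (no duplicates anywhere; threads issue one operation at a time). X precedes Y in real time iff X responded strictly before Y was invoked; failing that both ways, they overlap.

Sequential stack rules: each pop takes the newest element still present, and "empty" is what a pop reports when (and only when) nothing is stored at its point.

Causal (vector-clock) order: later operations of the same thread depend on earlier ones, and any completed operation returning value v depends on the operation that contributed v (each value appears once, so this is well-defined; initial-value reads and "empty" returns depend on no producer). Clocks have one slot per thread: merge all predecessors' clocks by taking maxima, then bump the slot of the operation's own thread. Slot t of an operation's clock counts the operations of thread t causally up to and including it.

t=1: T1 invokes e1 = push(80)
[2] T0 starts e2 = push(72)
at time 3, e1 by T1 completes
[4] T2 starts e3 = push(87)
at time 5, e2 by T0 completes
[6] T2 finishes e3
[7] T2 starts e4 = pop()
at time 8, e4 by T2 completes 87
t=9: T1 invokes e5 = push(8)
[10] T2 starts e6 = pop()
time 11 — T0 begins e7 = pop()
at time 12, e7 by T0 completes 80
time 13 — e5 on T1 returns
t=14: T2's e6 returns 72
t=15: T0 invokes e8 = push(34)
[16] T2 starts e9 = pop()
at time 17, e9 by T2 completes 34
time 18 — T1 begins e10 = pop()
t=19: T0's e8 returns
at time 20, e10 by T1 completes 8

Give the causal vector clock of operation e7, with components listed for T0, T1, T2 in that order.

e3, invoked 4, has no incoming edges; only T2's bump applies → (0, 0, 1)
e1, invoked 1, has no incoming edges; only T1's bump applies → (0, 1, 0)
e2, invoked 2, has no incoming edges; only T0's bump applies → (1, 0, 0)
invoked at 7, e4 merges VC(e3)=(0, 0, 1) and bumps T2's slot → (0, 0, 2)
invoked at 9, e5 merges VC(e1)=(0, 1, 0) and bumps T1's slot → (0, 2, 0)
invoked at 18, e10 merges VC(e5)=(0, 2, 0) and bumps T1's slot → (0, 3, 0)
invoked at 11, e7 merges VC(e1)=(0, 1, 0), VC(e2)=(1, 0, 0) and bumps T0's slot → (2, 1, 0)
invoked at 10, e6 merges VC(e2)=(1, 0, 0), VC(e4)=(0, 0, 2) and bumps T2's slot → (1, 0, 3)
invoked at 15, e8 merges VC(e7)=(2, 1, 0) and bumps T0's slot → (3, 1, 0)
invoked at 16, e9 merges VC(e6)=(1, 0, 3), VC(e8)=(3, 1, 0) and bumps T2's slot → (3, 1, 4)
target: VC(e7) = (2, 1, 0)

(2, 1, 0)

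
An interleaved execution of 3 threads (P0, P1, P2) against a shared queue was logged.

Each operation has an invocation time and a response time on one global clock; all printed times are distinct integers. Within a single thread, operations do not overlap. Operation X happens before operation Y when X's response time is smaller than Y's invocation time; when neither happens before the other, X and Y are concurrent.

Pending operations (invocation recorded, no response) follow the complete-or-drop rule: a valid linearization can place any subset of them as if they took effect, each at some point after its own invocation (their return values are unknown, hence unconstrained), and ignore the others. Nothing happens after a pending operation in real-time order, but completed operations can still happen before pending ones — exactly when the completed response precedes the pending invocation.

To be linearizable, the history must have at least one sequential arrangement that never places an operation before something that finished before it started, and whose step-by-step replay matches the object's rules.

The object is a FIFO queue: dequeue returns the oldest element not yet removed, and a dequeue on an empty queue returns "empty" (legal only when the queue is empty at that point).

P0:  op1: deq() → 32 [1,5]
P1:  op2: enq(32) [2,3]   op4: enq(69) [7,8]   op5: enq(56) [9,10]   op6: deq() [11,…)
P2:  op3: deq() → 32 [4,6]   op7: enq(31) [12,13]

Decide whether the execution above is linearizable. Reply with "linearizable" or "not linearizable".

prefix check: 1..5 passes, 1..6 fails once op3's time-6 response joins
the 3 completed operations admit 3 real-time orders; each fails the queue replay
take op1, op2, op3: step 1 already fails, because op1 deq() → 32 cannot occur there
take op2, op1, op3: step 3 already fails, because op3 deq() → 32 cannot occur there

not linearizable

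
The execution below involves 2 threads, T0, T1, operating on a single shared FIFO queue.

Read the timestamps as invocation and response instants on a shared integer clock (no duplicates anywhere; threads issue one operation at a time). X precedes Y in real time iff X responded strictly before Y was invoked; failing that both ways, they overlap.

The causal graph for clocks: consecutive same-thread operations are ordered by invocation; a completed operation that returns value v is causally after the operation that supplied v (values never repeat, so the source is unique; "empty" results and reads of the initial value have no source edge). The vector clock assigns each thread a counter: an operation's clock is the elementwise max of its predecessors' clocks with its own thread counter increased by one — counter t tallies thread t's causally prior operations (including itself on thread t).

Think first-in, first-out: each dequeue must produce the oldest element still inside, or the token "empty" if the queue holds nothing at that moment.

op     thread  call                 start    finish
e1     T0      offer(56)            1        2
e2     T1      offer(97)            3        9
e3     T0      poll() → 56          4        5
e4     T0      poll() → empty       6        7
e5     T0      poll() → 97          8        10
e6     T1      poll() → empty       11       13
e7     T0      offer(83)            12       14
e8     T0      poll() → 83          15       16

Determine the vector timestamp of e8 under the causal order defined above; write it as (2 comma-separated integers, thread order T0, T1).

e2 (invocation 3): nothing precedes it; T1's component alone gives (0, 1)
e1 (invocation 1): nothing precedes it; T0's component alone gives (1, 0)
e6 (invocation 11): componentwise max over VC(e2)=(0, 1), +1 at T1, giving (0, 2)
e3 (invocation 4): componentwise max over VC(e1)=(1, 0), +1 at T0, giving (2, 0)
e4 (invocation 6): componentwise max over VC(e3)=(2, 0), +1 at T0, giving (3, 0)
e5 (invocation 8): componentwise max over VC(e2)=(0, 1), VC(e4)=(3, 0), +1 at T0, giving (4, 1)
e7 (invocation 12): componentwise max over VC(e5)=(4, 1), +1 at T0, giving (5, 1)
e8 (invocation 15): componentwise max over VC(e7)=(5, 1), +1 at T0, giving (6, 1)
target: VC(e8) = (6, 1)

(6, 1)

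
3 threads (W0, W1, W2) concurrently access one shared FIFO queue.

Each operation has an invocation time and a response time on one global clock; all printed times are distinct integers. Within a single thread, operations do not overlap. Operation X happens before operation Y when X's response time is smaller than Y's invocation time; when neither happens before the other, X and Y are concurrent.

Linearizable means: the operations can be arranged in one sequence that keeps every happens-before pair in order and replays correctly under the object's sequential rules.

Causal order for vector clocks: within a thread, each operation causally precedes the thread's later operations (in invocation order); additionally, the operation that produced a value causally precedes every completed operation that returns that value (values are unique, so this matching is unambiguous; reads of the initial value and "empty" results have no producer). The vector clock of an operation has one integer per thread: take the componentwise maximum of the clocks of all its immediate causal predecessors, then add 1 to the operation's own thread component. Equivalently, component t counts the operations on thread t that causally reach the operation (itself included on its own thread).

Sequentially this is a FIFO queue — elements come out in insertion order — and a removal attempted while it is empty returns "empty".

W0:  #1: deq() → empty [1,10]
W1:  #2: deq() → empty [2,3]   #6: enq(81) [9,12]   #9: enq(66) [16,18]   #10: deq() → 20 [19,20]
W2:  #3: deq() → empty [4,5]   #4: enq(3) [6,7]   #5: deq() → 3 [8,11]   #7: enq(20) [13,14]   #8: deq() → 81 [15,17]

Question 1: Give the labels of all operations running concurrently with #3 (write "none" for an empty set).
overlap test against #3 [4,5]: concurrent iff the interval meets 4..5
#1 [1,10]: concurrent
#2 [2,3]: before
#4 [6,7]: after
#5 [8,11]: after
#6 [9,12]: after
#7 [13,14]: after
#8 [15,17]: after
#9 [16,18]: after
#10 [19,20]: after

#1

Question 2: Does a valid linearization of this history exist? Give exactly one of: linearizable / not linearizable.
witness order: #1, #2, #3, #4, #5, #6, #7, #8, #9, #10
step 1: #1 deq() → empty — queue <>
step 2: #2 deq() → empty — queue <>
step 3: #3 deq() → empty — queue <>
step 4: #4 enq(3) — queue <3>
step 5: #5 deq() → 3 — queue <>
step 6: #6 enq(81) — queue <81>
step 7: #7 enq(20) — queue <81,20>
step 8: #8 deq() → 81 — queue <20>
step 9: #9 enq(66) — queue <20,66>
step 10: #10 deq() → 20 — queue <66>

linearizable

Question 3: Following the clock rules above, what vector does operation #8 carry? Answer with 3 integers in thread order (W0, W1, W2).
root op #3, invoked 4: fresh clock plus W2's own tick → (0, 0, 1)
root op #2, invoked 2: fresh clock plus W1's own tick → (0, 1, 0)
root op #1, invoked 1: fresh clock plus W0's own tick → (1, 0, 0)
VC(#4, invoked at 6): max of VC(#3)=(0, 0, 1), then +1 on thread W2 → (0, 0, 2)
VC(#6, invoked at 9): max of VC(#2)=(0, 1, 0), then +1 on thread W1 → (0, 2, 0)
VC(#5, invoked at 8): max of VC(#4)=(0, 0, 2), then +1 on thread W2 → (0, 0, 3)
VC(#9, invoked at 16): max of VC(#6)=(0, 2, 0), then +1 on thread W1 → (0, 3, 0)
VC(#7, invoked at 13): max of VC(#5)=(0, 0, 3), then +1 on thread W2 → (0, 0, 4)
VC(#8, invoked at 15): max of VC(#6)=(0, 2, 0), VC(#7)=(0, 0, 4), then +1 on thread W2 → (0, 2, 5)
VC(#10, invoked at 19): max of VC(#7)=(0, 0, 4), VC(#9)=(0, 3, 0), then +1 on thread W1 → (0, 4, 4)
target: VC(#8) = (0, 2, 5)

(0, 2, 5)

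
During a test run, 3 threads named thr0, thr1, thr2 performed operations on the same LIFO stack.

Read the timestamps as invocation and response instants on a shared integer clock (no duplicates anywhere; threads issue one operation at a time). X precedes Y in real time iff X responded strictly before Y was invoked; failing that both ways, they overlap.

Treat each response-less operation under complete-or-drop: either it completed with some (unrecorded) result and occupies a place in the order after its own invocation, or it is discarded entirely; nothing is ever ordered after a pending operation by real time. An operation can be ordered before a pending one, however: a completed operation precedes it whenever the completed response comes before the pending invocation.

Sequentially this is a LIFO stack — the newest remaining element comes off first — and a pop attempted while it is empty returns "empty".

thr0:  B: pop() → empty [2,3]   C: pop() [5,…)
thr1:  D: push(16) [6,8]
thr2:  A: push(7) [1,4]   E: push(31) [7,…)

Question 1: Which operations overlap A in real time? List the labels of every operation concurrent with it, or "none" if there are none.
B

overlap test against A [1,4]: concurrent iff the interval meets 1..4
B [2,3]: concurrent
C [5,…): after
D [6,8]: after
E [7,…): after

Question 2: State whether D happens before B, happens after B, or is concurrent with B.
after

D spans [6,8], B spans [2,3]
resp(B)=3 < inv(D)=6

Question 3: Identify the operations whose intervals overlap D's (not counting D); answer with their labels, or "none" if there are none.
C, E

D spans [6,8]; an op avoiding the whole window 6..8 is ordered, any other is concurrent
A [1,4]: before
B [2,3]: before
C [5,…): concurrent
E [7,…): concurrent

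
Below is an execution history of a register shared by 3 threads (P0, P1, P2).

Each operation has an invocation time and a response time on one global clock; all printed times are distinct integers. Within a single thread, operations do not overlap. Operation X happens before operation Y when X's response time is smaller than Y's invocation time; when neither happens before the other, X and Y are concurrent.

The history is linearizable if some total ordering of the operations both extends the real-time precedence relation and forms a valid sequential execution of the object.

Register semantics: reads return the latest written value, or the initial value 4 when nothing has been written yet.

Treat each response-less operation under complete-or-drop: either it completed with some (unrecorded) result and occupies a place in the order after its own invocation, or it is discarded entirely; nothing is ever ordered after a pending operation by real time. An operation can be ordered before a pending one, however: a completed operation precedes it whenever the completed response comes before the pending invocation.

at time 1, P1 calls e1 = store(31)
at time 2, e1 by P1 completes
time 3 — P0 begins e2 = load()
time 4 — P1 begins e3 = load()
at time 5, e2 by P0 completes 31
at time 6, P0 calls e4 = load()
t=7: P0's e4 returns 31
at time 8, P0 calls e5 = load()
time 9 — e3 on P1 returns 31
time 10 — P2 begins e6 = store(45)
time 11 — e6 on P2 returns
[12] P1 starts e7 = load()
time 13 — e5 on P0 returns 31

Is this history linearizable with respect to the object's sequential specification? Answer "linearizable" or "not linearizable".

one valid linearization: e1, e2, e3, e4, e5, e6
after step 1 (e1 store(31)): value 31
after step 2 (e2 load() → 31): value 31
after step 3 (e3 load() → 31): value 31
after step 4 (e4 load() → 31): value 31
after step 5 (e5 load() → 31): value 31
after step 6 (e6 store(45)): value 45

linearizable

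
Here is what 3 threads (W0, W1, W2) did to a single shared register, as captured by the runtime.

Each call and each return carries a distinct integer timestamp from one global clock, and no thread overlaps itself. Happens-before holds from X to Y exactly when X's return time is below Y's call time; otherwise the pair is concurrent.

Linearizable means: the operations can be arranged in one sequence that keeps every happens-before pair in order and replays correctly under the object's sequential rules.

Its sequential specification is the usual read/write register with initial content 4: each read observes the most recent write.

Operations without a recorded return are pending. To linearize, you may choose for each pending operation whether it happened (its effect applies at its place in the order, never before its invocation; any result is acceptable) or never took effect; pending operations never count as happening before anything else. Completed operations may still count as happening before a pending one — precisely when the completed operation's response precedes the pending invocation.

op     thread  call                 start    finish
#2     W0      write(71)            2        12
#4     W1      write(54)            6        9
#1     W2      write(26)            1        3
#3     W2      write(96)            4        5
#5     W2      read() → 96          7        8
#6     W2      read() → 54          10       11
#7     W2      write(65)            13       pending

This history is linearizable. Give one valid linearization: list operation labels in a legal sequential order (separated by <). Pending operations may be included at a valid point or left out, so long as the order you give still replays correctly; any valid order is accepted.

#1 < #2 < #3 < #5 < #4 < #6

after step 1 (#1 write(26)): value 26
after step 2 (#2 write(71)): value 71
after step 3 (#3 write(96)): value 96
after step 4 (#5 read() → 96): value 96
after step 5 (#4 write(54)): value 54
after step 6 (#6 read() → 54): value 54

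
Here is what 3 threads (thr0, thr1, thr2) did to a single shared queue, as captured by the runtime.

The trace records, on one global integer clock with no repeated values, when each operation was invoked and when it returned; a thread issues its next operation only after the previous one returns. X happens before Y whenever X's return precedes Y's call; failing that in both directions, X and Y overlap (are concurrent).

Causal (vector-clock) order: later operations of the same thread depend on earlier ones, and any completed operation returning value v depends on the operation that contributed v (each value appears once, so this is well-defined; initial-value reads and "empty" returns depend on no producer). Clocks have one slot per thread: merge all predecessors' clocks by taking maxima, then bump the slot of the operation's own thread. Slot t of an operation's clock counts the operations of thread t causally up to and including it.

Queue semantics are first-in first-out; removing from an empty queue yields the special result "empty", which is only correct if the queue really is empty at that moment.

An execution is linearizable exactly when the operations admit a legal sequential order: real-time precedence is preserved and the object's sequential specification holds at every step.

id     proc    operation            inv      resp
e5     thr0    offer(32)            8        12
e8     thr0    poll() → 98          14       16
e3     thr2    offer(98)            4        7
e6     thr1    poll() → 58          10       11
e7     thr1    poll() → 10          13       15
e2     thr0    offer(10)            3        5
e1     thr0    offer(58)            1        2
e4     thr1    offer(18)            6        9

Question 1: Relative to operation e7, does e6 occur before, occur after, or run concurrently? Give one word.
e6 spans [10,11], e7 spans [13,15]
resp(e6)=11 < inv(e7)=13

before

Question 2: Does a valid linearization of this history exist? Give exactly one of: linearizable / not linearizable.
one valid linearization: e1, e2, e3, e4, e5, e6, e7, e8
step 1: e1 offer(58) — queue <58>
step 2: e2 offer(10) — queue <58,10>
step 3: e3 offer(98) — queue <58,10,98>
step 4: e4 offer(18) — queue <58,10,98,18>
step 5: e5 offer(32) — queue <58,10,98,18,32>
step 6: e6 poll() → 58 — queue <10,98,18,32>
step 7: e7 poll() → 10 — queue <98,18,32>
step 8: e8 poll() → 98 — queue <18,32>

linearizable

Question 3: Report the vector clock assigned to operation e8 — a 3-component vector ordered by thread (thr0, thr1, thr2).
e3 (invocation 4): nothing precedes it; thr2's component alone gives (0, 0, 1)
e4 (invocation 6): nothing precedes it; thr1's component alone gives (0, 1, 0)
e1 (invocation 1): nothing precedes it; thr0's component alone gives (1, 0, 0)
e2 (invocation 3): componentwise max over VC(e1)=(1, 0, 0), +1 at thr0, giving (2, 0, 0)
e6 (invocation 10): componentwise max over VC(e1)=(1, 0, 0), VC(e4)=(0, 1, 0), +1 at thr1, giving (1, 2, 0)
e5 (invocation 8): componentwise max over VC(e2)=(2, 0, 0), +1 at thr0, giving (3, 0, 0)
e7 (invocation 13): componentwise max over VC(e2)=(2, 0, 0), VC(e6)=(1, 2, 0), +1 at thr1, giving (2, 3, 0)
e8 (invocation 14): componentwise max over VC(e3)=(0, 0, 1), VC(e5)=(3, 0, 0), +1 at thr0, giving (4, 0, 1)
target: VC(e8) = (4, 0, 1)

(4, 0, 1)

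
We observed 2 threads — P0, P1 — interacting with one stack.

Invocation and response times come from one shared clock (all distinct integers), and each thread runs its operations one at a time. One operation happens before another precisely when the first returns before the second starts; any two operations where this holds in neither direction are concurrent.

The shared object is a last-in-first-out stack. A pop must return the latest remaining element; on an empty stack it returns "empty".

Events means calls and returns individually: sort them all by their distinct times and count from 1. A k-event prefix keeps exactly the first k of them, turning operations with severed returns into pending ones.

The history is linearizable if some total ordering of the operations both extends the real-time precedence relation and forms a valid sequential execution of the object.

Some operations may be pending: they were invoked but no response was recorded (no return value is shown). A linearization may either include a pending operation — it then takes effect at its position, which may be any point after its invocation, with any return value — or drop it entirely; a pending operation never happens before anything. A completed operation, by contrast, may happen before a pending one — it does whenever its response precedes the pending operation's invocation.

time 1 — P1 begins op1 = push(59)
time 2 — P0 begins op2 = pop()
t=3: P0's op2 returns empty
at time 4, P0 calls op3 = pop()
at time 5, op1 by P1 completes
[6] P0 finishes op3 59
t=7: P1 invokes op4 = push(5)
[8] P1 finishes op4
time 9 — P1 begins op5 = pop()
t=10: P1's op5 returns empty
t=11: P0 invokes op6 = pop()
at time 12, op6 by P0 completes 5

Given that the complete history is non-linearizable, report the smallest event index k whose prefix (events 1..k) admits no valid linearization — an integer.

events 1..9 are linearizable, e.g. via op2, op1, op3, op4:
1. op2 pop() → empty, leaving stack <>
2. op1 push(59), leaving stack <59>
3. op3 pop() → 59, leaving stack <>
4. op4 push(5), leaving stack <5>
with event 10 included (op5 responding at time 10), all real-time-consistent orders fail
one such order, op1, op2, op3, op4, op5, breaks at step 2 where op2 pop() → empty is illegal
one such order, op2, op1, op3, op4, op5, breaks at step 5 where op5 pop() → empty is illegal

10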